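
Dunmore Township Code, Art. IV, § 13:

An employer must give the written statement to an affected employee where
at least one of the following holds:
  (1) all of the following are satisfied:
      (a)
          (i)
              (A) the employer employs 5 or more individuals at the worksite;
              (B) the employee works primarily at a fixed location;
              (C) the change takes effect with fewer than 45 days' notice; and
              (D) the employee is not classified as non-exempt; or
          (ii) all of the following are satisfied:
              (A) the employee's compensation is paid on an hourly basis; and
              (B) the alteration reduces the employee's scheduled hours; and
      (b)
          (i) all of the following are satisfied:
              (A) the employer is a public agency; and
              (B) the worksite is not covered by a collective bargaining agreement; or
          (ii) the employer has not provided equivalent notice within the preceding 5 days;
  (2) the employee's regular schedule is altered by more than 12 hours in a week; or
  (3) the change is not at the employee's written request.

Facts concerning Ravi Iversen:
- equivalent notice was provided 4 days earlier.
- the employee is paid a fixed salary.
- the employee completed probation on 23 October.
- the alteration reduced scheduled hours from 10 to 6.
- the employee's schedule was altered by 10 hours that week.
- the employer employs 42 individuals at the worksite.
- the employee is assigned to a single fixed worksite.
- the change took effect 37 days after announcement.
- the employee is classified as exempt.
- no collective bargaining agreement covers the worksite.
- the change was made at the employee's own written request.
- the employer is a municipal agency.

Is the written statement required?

Yes — required.

(A) ≥ 5 at site — holds.
(B) fixed location — holds.
(C) < 45 days' notice — satisfied.
(D) not (non-exempt) — satisfied.
(i): T AND T AND T AND T → true.
(A) hourly-paid — not met.
(B) hours reduced — holds.
So (ii) is not satisfied (F AND T).
So (a) is satisfied (T OR F).
(A) public agency — satisfied.
(B) no CBA — satisfied.
(i): T AND T → true.
(ii) no recent notice — fails.
So (b) is satisfied (T OR F).
(1) = T AND T = true.
(2) schedule shift > 12h — fails.
(3) not employee-requested — fails.
Overall = T OR F OR F = true.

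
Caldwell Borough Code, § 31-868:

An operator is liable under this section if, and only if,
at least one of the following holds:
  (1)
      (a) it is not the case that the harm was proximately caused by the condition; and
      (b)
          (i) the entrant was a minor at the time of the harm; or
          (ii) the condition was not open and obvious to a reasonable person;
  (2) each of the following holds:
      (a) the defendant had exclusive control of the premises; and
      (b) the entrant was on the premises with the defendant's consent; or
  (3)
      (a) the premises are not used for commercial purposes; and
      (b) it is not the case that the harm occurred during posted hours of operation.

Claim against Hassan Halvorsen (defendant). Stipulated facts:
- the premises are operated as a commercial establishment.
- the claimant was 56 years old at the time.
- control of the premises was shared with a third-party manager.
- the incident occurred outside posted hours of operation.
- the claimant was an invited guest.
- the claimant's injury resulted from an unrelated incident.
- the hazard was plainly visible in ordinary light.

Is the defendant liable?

No — not liable.

(a) not (proximate cause) — holds.
(i) entrant a minor — fails.
(ii) not open/obvious — not satisfied.
So (b) is not satisfied (F OR F).
(1) = T AND F = false.
(a) exclusive control — fails.
(b) consent to enter — met.
(2): F AND T → false.
(a) not (commercial use) — not met.
(b) not (during posted hours) — satisfied.
(3) = F AND T = false.
Overall: F OR F OR F → false.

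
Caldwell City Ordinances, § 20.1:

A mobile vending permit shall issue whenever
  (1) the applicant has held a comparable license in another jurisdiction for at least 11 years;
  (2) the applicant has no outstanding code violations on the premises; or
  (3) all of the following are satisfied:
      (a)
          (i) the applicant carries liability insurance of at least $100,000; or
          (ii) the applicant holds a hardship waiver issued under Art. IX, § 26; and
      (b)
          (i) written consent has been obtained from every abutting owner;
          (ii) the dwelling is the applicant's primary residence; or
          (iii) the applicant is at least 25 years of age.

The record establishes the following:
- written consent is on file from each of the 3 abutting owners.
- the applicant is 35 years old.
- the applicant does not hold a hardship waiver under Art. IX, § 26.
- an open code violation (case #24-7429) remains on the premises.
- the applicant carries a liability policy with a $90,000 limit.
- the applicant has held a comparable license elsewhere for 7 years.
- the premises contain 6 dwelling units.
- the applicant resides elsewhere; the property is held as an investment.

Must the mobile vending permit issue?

(1) prior license ≥ 11 yr — not satisfied.
(2) no code violations — fails.
(i) insurance ≥ $100,000 — not satisfied.
(ii) hardship waiver — fails.
(a): F OR F → false.
(i) all abutters consent — met.
(ii) primary residence — fails.
(iii) age ≥ 25 — holds.
(b) = T OR F OR T = true.
(3): F AND T → false.
Overall = F OR F OR F = false.

No — denied.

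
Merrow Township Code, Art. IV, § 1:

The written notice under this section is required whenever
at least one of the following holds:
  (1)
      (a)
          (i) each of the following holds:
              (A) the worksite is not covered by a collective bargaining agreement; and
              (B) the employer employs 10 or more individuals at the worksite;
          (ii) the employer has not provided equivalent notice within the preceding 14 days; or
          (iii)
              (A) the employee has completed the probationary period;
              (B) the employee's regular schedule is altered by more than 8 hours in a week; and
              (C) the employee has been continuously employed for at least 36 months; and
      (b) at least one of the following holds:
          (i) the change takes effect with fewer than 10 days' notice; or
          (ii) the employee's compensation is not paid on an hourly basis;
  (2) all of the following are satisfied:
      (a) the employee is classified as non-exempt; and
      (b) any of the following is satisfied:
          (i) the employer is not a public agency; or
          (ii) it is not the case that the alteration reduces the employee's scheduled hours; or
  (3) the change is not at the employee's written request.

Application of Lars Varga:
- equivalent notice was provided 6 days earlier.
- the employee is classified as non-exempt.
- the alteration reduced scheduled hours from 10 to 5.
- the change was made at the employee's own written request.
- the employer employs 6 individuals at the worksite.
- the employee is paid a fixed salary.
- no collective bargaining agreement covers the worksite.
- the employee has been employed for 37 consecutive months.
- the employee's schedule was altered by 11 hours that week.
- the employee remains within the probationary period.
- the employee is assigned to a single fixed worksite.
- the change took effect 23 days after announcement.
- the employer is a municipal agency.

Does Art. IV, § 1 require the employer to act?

No — not required.

(A) no CBA — met.
(B) ≥ 10 at site — not met.
(i) = T AND F = false.
(ii) no recent notice — not satisfied.
(A) past probation — not satisfied.
(B) schedule shift > 8h — met.
(C) tenure ≥ 36 mo. — satisfied.
So (iii) is not satisfied (F AND T AND T).
(a): F OR F OR F → false.
(i) < 10 days' notice — not met.
(ii) not (hourly-paid) — satisfied.
(b) = F OR T = true.
So (1) is not satisfied (F AND T).
(a) non-exempt — holds.
(i) not (public agency) — not met.
(ii) not (hours reduced) — not satisfied.
(b) = F OR F = false.
(2): T AND F → false.
(3) not employee-requested — not satisfied.
Overall = F OR F OR F = false.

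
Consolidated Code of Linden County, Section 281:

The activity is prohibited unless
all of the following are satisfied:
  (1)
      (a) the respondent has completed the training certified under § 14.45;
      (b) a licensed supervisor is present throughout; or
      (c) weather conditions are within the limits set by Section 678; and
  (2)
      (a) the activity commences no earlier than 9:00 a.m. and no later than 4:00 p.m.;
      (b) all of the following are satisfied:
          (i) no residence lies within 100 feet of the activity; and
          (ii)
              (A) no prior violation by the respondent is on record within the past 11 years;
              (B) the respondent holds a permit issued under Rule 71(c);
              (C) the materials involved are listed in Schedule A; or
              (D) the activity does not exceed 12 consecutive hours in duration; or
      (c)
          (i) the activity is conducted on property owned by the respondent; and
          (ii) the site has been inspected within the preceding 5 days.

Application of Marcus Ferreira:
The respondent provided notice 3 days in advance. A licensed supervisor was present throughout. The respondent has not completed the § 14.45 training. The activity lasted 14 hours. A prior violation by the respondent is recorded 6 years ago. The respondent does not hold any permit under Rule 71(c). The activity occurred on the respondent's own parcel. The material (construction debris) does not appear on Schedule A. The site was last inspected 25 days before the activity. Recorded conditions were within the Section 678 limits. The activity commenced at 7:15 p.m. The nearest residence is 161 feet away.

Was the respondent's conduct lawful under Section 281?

No — unlawful.

(a) training certified — not met.
(b) supervisor present — met.
(c) weather ok — satisfied.
(1) = F OR T OR T = true.
(a) start within hours — not met.
(i) no residence in 100 ft — met.
(A) no prior violation — not satisfied.
(B) holds permit — not met.
(C) Schedule A material — fails.
(D) ≤ 12 hrs duration — not met.
(ii): F OR F OR F OR F → false.
So (b) is not satisfied (T AND F).
(i) own property — satisfied.
(ii) site inspected — not met.
So (c) is not satisfied (T AND F).
(2) = F OR F OR F = false.
So Overall is not satisfied (T AND F).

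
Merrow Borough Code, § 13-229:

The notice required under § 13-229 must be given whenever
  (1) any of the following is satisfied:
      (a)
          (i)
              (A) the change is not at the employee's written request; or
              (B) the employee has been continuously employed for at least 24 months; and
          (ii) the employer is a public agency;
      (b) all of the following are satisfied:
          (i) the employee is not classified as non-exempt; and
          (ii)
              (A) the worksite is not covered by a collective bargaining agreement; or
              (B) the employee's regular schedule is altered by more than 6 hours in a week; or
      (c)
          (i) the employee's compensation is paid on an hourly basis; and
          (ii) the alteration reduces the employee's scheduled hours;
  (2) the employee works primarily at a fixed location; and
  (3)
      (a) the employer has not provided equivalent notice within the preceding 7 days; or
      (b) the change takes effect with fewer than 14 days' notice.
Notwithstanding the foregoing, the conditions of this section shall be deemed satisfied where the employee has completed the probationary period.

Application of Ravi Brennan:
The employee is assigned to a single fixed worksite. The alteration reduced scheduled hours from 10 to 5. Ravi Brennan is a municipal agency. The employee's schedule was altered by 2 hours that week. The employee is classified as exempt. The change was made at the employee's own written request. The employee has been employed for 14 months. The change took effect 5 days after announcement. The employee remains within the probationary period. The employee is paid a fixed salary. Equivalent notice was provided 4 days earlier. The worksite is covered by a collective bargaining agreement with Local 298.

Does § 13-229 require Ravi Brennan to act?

No — not required.

(A) not employee-requested — not met.
(B) tenure ≥ 24 mo. — fails.
(i): F OR F → false.
(ii) public agency — met.
(a): F AND T → false.
(i) not (non-exempt) — holds.
(A) no CBA — not met.
(B) schedule shift > 6h — not met.
So (ii) is not satisfied (F OR F).
So (b) is not satisfied (T AND F).
(i) hourly-paid — not satisfied.
(ii) hours reduced — holds.
(c): F AND T → false.
So (1) is not satisfied (F OR F OR F).
(2) fixed location — met.
(a) no recent notice — fails.
(b) < 14 days' notice — holds.
So (3) is satisfied (F OR T).
So Overall is not satisfied (F AND T AND T).
Exception (past probation) — not satisfied.
Result: main false OR exception false → false.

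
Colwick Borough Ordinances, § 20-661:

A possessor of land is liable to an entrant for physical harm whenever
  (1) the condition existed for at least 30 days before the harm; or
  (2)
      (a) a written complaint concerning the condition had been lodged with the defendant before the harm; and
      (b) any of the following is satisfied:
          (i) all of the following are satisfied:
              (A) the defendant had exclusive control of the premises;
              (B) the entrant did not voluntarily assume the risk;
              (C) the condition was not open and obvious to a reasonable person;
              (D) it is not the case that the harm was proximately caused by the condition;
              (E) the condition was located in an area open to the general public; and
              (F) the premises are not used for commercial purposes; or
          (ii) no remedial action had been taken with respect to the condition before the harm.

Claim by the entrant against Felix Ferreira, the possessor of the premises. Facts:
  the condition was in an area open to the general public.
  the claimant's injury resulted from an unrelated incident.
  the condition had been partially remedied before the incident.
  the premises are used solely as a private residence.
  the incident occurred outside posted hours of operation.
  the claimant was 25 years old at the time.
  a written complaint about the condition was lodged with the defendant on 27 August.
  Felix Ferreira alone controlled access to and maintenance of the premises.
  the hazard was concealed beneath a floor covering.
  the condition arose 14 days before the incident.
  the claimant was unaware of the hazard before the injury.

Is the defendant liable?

Yes — liable.

(1) condition ≥30 days old — not satisfied.
(a) complaint lodged — met.
(A) exclusive control — satisfied.
(B) no assumed risk — satisfied.
(C) not open/obvious — satisfied.
(D) not (proximate cause) — met.
(E) public area — satisfied.
(F) not (commercial use) — met.
(i) = T AND T AND T AND T AND T AND T = true.
(ii) no remedial action — fails.
So (b) is satisfied (T OR F).
(2): T AND T → true.
So Overall is satisfied (F OR T).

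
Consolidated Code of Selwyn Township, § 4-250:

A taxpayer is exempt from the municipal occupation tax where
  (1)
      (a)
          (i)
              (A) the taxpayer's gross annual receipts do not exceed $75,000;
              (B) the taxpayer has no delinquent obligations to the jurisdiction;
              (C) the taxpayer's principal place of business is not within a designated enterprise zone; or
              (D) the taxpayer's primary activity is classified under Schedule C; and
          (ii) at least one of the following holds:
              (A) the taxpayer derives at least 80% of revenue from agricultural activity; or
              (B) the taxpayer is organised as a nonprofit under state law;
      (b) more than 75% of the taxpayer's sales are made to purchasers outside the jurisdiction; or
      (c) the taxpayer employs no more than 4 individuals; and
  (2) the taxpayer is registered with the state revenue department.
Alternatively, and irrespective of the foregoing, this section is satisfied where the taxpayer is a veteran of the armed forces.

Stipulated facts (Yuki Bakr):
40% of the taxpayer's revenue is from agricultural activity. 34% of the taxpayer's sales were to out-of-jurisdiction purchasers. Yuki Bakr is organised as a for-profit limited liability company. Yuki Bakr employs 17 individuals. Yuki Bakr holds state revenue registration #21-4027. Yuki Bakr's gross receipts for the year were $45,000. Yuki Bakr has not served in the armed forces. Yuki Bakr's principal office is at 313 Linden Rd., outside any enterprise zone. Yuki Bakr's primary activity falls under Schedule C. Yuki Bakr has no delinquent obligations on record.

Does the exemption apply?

(A) receipts ≤ $75,000 — met.
(B) no delinquency — satisfied.
(C) not (in enterprise zone) — holds.
(D) Schedule C activity — met.
(i) = T OR T OR T OR T = true.
(A) ≥80% agricultural — not satisfied.
(B) nonprofit — not satisfied.
So (ii) is not satisfied (F OR F).
(a) = T AND F = false.
(b) >75% out-of-jur. sales — fails.
(c) ≤ 4 employees — fails.
(1): F OR F OR F → false.
(2) state-registered — satisfied.
So Overall is not satisfied (F AND T).
Exception (veteran) — not satisfied.
Result: main false OR exception false → false.

No — not exempt.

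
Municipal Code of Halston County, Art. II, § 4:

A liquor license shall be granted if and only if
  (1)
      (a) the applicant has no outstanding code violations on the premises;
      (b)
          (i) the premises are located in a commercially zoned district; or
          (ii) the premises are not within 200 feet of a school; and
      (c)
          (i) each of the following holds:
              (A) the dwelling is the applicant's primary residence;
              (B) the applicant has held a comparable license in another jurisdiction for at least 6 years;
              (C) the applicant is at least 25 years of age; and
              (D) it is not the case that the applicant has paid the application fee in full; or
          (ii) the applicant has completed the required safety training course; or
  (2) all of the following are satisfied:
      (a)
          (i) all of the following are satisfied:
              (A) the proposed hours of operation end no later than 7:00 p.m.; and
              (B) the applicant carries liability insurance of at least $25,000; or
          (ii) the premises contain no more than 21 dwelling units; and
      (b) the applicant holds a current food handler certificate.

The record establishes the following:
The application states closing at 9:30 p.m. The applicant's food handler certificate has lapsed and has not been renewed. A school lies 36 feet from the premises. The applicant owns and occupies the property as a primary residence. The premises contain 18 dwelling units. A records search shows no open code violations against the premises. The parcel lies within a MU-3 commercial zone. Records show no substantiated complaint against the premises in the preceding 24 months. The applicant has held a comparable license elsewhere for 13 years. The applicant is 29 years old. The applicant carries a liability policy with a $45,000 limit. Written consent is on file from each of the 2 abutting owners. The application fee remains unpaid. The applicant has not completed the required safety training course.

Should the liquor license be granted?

Yes — granted.

(a) no code violations — met.
(i) commercially zoned — holds.
(ii) ≥200 ft from school — fails.
(b): T OR F → true.
(A) primary residence — satisfied.
(B) prior license ≥ 6 yr — satisfied.
(C) age ≥ 25 — satisfied.
(D) not (fee paid) — met.
So (i) is satisfied (T AND T AND T AND T).
(ii) safety training — fails.
(c): T OR F → true.
(1): T AND T AND T → true.
(A) closes by 7 p.m. — fails.
(B) insurance ≥ $25,000 — satisfied.
(i) = F AND T = false.
(ii) ≤ 21 units — met.
(a): F OR T → true.
(b) food handler cert. — not satisfied.
(2): T AND F → false.
So Overall is satisfied (T OR F).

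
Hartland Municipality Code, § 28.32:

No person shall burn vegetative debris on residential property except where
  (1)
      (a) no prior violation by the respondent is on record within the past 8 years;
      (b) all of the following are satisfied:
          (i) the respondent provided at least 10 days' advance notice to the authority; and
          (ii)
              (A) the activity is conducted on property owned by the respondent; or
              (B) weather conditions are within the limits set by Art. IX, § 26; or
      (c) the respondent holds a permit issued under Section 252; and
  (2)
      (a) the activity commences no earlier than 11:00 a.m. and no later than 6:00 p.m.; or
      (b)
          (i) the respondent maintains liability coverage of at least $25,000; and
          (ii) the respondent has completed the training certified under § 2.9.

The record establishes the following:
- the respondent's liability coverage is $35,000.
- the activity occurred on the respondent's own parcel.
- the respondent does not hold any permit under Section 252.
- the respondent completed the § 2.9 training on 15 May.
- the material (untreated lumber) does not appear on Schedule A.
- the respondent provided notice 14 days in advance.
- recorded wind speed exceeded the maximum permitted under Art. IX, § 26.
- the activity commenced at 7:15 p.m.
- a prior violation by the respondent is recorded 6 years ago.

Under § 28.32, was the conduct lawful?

(a) no prior violation — not satisfied.
(i) ≥10 days' notice — met.
(A) own property — met.
(B) weather ok — not met.
So (ii) is satisfied (T OR F).
So (b) is satisfied (T AND T).
(c) holds permit — fails.
(1) = F OR T OR F = true.
(a) start within hours — fails.
(i) coverage ≥ $25,000 — met.
(ii) training certified — satisfied.
(b): T AND T → true.
(2) = F OR T = true.
Overall = T AND T = true.

Yes — lawful.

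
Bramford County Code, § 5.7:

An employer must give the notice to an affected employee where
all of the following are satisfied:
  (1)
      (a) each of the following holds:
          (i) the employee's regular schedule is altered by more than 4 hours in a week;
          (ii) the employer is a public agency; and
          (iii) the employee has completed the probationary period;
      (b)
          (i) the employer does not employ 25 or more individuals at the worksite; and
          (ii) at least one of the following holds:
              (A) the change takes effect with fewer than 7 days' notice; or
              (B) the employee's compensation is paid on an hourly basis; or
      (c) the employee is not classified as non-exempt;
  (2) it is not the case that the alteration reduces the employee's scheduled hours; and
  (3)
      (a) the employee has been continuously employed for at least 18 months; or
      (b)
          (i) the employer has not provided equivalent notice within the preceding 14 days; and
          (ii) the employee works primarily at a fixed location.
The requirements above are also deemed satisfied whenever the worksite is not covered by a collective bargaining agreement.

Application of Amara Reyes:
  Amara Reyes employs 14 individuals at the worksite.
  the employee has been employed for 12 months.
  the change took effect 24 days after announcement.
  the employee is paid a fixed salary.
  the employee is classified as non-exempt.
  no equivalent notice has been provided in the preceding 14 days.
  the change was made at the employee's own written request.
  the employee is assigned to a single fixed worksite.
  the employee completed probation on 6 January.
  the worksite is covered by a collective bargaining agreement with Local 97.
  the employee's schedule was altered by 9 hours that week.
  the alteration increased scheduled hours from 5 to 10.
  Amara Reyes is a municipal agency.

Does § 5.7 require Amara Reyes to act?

(i) schedule shift > 4h — met.
(ii) public agency — holds.
(iii) past probation — holds.
So (a) is satisfied (T AND T AND T).
(i) not (≥ 25 at site) — holds.
(A) < 7 days' notice — not satisfied.
(B) hourly-paid — not met.
(ii): F OR F → false.
So (b) is not satisfied (T AND F).
(c) not (non-exempt) — not satisfied.
(1): T OR F OR F → true.
(2) not (hours reduced) — met.
(a) tenure ≥ 18 mo. — fails.
(i) no recent notice — met.
(ii) fixed location — satisfied.
(b): T AND T → true.
(3) = F OR T = true.
So Overall is satisfied (T AND T AND T).
Exception (no CBA) — not satisfied.
Result: main true OR exception false → true.

Yes — required.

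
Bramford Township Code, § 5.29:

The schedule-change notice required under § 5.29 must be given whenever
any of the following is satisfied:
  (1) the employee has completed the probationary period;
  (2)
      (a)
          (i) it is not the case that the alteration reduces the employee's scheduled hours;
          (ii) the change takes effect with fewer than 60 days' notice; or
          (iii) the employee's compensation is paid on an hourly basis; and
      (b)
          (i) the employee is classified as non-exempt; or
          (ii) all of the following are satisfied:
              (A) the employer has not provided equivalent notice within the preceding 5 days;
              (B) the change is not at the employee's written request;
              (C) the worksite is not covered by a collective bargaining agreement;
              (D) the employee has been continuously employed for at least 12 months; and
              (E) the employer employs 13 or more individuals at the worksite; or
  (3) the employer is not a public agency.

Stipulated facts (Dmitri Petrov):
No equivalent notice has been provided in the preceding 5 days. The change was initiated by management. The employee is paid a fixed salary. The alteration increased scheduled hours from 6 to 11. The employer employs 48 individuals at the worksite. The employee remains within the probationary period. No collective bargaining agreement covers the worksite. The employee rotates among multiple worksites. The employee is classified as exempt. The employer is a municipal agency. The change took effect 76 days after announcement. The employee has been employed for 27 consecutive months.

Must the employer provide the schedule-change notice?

Yes — required.

(1) past probation — not met.
(i) not (hours reduced) — holds.
(ii) < 60 days' notice — not met.
(iii) hourly-paid — not satisfied.
So (a) is satisfied (T OR F OR F).
(i) non-exempt — not satisfied.
(A) no recent notice — holds.
(B) not employee-requested — met.
(C) no CBA — met.
(D) tenure ≥ 12 mo. — holds.
(E) ≥ 13 at site — met.
(ii): T AND T AND T AND T AND T → true.
So (b) is satisfied (F OR T).
(2) = T AND T = true.
(3) not (public agency) — not satisfied.
Overall = F OR T OR F = true.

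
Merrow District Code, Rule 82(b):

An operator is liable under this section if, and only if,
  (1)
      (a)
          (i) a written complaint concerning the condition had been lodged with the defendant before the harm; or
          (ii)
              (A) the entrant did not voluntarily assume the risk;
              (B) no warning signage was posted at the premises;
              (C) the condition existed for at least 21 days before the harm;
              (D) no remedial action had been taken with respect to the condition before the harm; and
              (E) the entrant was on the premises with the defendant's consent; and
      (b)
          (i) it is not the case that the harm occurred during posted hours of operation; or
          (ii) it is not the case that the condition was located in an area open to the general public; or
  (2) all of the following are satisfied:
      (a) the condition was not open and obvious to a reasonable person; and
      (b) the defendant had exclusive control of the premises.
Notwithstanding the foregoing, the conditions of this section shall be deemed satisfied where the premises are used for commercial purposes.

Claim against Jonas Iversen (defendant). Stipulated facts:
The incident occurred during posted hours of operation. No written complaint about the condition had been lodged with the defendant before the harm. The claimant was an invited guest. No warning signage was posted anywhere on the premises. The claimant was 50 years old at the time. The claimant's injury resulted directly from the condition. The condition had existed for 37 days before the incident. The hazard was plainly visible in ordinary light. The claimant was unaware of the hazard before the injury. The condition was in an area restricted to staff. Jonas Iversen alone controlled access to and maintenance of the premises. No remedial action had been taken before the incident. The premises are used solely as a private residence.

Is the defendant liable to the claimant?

Yes — liable.

(i) complaint lodged — not satisfied.
(A) no assumed risk — holds.
(B) no signage posted — holds.
(C) condition ≥21 days old — satisfied.
(D) no remedial action — holds.
(E) consent to enter — met.
(ii) = T AND T AND T AND T AND T = true.
(a) = F OR T = true.
(i) not (during posted hours) — fails.
(ii) not (public area) — met.
(b) = F OR T = true.
(1): T AND T → true.
(a) not open/obvious — fails.
(b) exclusive control — satisfied.
(2) = F AND T = false.
Overall: T OR F → true.
Exception (commercial use) — not satisfied.
Result: main true OR exception false → true.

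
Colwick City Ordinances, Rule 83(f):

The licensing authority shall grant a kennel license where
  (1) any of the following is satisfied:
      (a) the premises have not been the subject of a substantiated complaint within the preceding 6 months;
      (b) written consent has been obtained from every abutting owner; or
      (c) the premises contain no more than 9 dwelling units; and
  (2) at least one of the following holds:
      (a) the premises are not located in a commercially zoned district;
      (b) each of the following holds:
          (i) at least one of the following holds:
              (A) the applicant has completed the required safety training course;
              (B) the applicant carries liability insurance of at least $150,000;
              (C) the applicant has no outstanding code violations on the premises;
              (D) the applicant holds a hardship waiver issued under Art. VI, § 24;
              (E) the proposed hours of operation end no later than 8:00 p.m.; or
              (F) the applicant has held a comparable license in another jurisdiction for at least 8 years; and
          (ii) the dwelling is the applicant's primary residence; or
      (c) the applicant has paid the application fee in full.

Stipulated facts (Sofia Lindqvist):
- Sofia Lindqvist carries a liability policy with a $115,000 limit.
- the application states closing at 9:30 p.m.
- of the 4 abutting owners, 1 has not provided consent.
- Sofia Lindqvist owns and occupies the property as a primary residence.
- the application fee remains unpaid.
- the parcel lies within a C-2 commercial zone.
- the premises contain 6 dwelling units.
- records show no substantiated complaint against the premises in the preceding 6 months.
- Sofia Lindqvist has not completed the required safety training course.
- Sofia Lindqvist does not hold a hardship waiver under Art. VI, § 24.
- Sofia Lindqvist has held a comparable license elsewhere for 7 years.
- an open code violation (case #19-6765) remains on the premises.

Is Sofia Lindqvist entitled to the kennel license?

No — denied.

(a) no complaint in 6 mo. — satisfied.
(b) all abutters consent — not met.
(c) ≤ 9 units — satisfied.
So (1) is satisfied (T OR F OR T).
(a) not (commercially zoned) — not satisfied.
(A) safety training — fails.
(B) insurance ≥ $150,000 — not satisfied.
(C) no code violations — not met.
(D) hardship waiver — fails.
(E) closes by 8 p.m. — fails.
(F) prior license ≥ 8 yr — not satisfied.
(i): F OR F OR F OR F OR F OR F → false.
(ii) primary residence — satisfied.
(b) = F AND T = false.
(c) fee paid — not met.
(2): F OR F OR F → false.
Overall: T AND F → false.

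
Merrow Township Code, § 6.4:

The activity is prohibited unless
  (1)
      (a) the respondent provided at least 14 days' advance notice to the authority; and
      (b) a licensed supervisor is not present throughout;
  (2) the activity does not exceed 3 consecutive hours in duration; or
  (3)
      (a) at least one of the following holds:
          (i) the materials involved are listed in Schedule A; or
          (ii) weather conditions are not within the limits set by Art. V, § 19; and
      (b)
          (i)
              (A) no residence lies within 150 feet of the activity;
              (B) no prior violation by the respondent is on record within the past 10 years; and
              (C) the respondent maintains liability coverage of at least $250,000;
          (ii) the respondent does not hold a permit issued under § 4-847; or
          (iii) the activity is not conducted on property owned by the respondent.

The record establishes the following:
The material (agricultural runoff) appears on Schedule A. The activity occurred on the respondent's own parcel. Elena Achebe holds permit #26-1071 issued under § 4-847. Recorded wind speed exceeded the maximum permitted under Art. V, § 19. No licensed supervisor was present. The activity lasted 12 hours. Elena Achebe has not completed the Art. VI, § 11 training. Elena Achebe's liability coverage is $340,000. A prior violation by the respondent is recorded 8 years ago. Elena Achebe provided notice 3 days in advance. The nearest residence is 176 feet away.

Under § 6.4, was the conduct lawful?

(a) ≥14 days' notice — not met.
(b) not (supervisor present) — met.
(1) = F AND T = false.
(2) ≤ 3 hrs duration — not met.
(i) Schedule A material — satisfied.
(ii) not (weather ok) — holds.
(a): T OR T → true.
(A) no residence in 150 ft — satisfied.
(B) no prior violation — not met.
(C) coverage ≥ $250,000 — satisfied.
(i) = T AND F AND T = false.
(ii) not (holds permit) — not met.
(iii) not (own property) — not satisfied.
(b) = F OR F OR F = false.
(3): T AND F → false.
So Overall is not satisfied (F OR F OR F).

No — unlawful.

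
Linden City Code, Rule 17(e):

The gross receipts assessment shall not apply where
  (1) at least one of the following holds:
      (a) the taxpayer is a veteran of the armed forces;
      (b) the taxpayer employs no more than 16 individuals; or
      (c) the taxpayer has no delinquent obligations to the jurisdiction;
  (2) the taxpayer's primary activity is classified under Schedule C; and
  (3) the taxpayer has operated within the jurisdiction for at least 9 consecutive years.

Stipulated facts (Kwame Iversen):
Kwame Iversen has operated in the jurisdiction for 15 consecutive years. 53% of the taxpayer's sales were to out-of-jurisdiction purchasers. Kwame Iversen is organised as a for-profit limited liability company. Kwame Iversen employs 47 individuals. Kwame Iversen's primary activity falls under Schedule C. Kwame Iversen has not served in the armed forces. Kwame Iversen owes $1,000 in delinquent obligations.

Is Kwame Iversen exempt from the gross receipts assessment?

(a) veteran — fails.
(b) ≤ 16 employees — not met.
(c) no delinquency — not satisfied.
(1) = F OR F OR F = false.
(2) Schedule C activity — holds.
(3) ≥ 9 yrs in jurisdiction — holds.
Overall: F AND T AND T → false.

No — not exempt.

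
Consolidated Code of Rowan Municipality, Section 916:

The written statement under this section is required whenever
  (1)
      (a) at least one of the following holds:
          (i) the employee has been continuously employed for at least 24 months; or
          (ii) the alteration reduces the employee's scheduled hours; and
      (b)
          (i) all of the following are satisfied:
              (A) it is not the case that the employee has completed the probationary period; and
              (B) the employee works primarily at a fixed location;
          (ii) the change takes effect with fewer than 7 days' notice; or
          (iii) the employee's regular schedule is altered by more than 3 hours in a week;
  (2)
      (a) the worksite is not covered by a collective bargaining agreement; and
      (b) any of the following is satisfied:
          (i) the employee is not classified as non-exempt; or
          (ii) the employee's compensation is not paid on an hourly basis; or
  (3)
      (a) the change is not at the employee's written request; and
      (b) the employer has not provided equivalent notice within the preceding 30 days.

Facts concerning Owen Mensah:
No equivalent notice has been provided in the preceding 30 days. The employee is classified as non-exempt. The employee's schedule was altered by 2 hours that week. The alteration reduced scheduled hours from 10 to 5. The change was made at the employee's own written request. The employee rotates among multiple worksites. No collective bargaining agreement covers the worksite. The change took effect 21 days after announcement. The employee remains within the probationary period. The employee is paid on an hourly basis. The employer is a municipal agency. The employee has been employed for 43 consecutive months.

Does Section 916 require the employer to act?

No — not required.

(i) tenure ≥ 24 mo. — met.
(ii) hours reduced — holds.
(a) = T OR T = true.
(A) not (past probation) — met.
(B) fixed location — fails.
So (i) is not satisfied (T AND F).
(ii) < 7 days' notice — fails.
(iii) schedule shift > 3h — fails.
(b) = F OR F OR F = false.
So (1) is not satisfied (T AND F).
(a) no CBA — satisfied.
(i) not (non-exempt) — fails.
(ii) not (hourly-paid) — fails.
(b) = F OR F = false.
(2) = T AND F = false.
(a) not employee-requested — fails.
(b) no recent notice — holds.
(3) = F AND T = false.
Overall = F OR F OR F = false.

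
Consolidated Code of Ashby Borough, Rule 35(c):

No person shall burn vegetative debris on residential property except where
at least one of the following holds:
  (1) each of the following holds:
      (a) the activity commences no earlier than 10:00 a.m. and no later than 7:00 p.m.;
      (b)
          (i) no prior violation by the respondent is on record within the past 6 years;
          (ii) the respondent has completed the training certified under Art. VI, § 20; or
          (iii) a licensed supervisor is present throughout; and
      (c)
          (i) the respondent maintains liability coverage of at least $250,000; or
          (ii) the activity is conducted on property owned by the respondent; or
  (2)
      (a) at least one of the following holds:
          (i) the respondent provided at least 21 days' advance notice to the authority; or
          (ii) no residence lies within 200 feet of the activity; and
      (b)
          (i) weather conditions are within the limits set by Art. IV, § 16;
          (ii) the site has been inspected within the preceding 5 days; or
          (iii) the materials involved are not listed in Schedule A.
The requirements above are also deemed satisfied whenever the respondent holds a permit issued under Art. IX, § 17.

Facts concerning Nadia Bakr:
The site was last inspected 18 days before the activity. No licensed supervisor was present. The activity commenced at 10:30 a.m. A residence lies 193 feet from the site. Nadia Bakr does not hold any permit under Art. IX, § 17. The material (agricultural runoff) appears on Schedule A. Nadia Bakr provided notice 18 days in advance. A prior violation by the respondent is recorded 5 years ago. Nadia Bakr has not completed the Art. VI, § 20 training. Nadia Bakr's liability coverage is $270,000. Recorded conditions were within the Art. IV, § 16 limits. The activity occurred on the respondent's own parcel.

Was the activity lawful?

(a) start within hours — holds.
(i) no prior violation — fails.
(ii) training certified — fails.
(iii) supervisor present — not satisfied.
(b) = F OR F OR F = false.
(i) coverage ≥ $250,000 — holds.
(ii) own property — holds.
(c) = T OR T = true.
So (1) is not satisfied (T AND F AND T).
(i) ≥21 days' notice — not met.
(ii) no residence in 200 ft — fails.
(a) = F OR F = false.
(i) weather ok — satisfied.
(ii) site inspected — fails.
(iii) not (Schedule A material) — not met.
(b): T OR F OR F → true.
(2) = F AND T = false.
Overall: F OR F → false.
Exception (holds permit) — not satisfied.
Result: main false OR exception false → false.

No — unlawful.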